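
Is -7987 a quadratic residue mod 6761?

(-7987/6761)
  = (7987/6761)    [6761 ≡ 1 mod 4 ⇒ (-1/6761) = +1]
  = (1226/6761)    [7987 ≡ 1226 mod 6761]
  = (613/6761)    [6761 ≡ 1 mod 8 ⇒ (2/6761) = +1]
  = (6761/613)    [QR: 613 ≡ 1 mod 4, sign kept]
  = (18/613)    [6761 ≡ 18 mod 613]
  = -(9/613)    [613 ≡ 5 mod 8 ⇒ (2/613) = -1]
  = -(613/9)    [QR: 9 ≡ 1 mod 4, sign kept]
  = -(1/9)    [613 ≡ 1 mod 9]
  = -1    [(1/9) = 1]
(-7987/6761) = -1, and 6761 is prime, so -7987 is not a quadratic residue mod 6761.

no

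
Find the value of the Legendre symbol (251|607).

(251|607)
  = -(607|251)    [QR: both ≡ 3 mod 4, sign flips]
  = -(105|251)    [607 ≡ 105 mod 251]
  = -(251|105)    [QR: 105 ≡ 1 mod 4, sign kept]
  = -(41|105)    [251 ≡ 41 mod 105]
  = -(105|41)    [QR: 41 ≡ 1 mod 4, sign kept]
  = -(23|41)    [105 ≡ 23 mod 41]
  = -(41|23)    [QR: 41 ≡ 1 mod 4, sign kept]
  = -(18|23)    [41 ≡ 18 mod 23]
  = -(9|23)    [23 ≡ 7 mod 8 ⇒ (2|23) = +1]
  = -(23|9)    [QR: 9 ≡ 1 mod 4, sign kept]
  = -(5|9)    [23 ≡ 5 mod 9]
  = -(9|5)    [QR: 5 ≡ 1 mod 4, sign kept]
  = -(4|5)    [9 ≡ 4 mod 5]
  = -(1|5)    [5 ≡ 5 mod 8 ⇒ (2|5)^2 = +1]
  = -1    [(1|5) = 1]

-1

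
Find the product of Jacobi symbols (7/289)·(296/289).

1

By multiplicativity, (7·296/289) = (7/289)·(296/289).
First factor (7/289):
289 ≡ 1 (mod 4), so quadratic reciprocity gives (7/289) = (289/7). Reduce: 289 ≡ 2 (mod 7). Now have (2/7).
Factor out 2: 2 = 2. Since 7 ≡ 7 (mod 8), (2/7) = +1. Now have (1/7).
(1/7) = 1. Collecting the sign factors: 1.
Second factor (296/289):
Reduce the numerator: 296 ≡ 7 (mod 289), so (296/289) = (7/289).
289 ≡ 1 (mod 4), so quadratic reciprocity gives (7/289) = (289/7). Reduce: 289 ≡ 2 (mod 7). Now have (2/7).
Factor out 2: 2 = 2. Since 7 ≡ 7 (mod 8), (2/7) = +1. Now have (1/7).
(1/7) = 1. Collecting the sign factors: 1.
Product: (1)·(1) = 1.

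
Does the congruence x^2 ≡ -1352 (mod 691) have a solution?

yes

(-1352/691)
  = (30/691)    [-1352 ≡ 30 mod 691]
  = -(15/691)    [691 ≡ 3 mod 8 ⇒ (2/691) = -1]
  = (691/15)    [QR: both ≡ 3 mod 4, sign flips]
  = (1/15)    [691 ≡ 1 mod 15]
  = 1    [(1/15) = 1]
(-1352/691) = 1, and 691 is prime, so -1352 is a quadratic residue mod 691.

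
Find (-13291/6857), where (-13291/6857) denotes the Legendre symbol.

(-13291/6857)
  = (423/6857)    [-13291 ≡ 423 mod 6857]
  = (6857/423)    [QR: 6857 ≡ 1 mod 4, sign kept]
  = (89/423)    [6857 ≡ 89 mod 423]
  = (423/89)    [QR: 89 ≡ 1 mod 4, sign kept]
  = (67/89)    [423 ≡ 67 mod 89]
  = (89/67)    [QR: 89 ≡ 1 mod 4, sign kept]
  = (22/67)    [89 ≡ 22 mod 67]
  = -(11/67)    [67 ≡ 3 mod 8 ⇒ (2/67) = -1]
  = (67/11)    [QR: both ≡ 3 mod 4, sign flips]
  = (1/11)    [67 ≡ 1 mod 11]
  = 1    [(1/11) = 1]

1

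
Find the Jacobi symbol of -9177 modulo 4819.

(-9177/4819)
  = (461/4819)    [-9177 ≡ 461 mod 4819]
  = (4819/461)    [QR: 461 ≡ 1 mod 4, sign kept]
  = (209/461)    [4819 ≡ 209 mod 461]
  = (461/209)    [QR: 209 ≡ 1 mod 4, sign kept]
  = (43/209)    [461 ≡ 43 mod 209]
  = (209/43)    [QR: 209 ≡ 1 mod 4, sign kept]
  = (37/43)    [209 ≡ 37 mod 43]
  = (43/37)    [QR: 37 ≡ 1 mod 4, sign kept]
  = (6/37)    [43 ≡ 6 mod 37]
  = -(3/37)    [37 ≡ 5 mod 8 ⇒ (2/37) = -1]
  = -(37/3)    [QR: 37 ≡ 1 mod 4, sign kept]
  = -(1/3)    [37 ≡ 1 mod 3]
  = -1    [(1/3) = 1]

-1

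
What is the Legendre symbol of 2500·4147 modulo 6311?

1

By multiplicativity, (2500·4147 / 6311) = (2500 / 6311)·(4147 / 6311).
First factor (2500 / 6311):
(2500 / 6311)
  = (625 / 6311)    [6311 ≡ 7 mod 8 ⇒ (2 / 6311)^2 = +1]
  = (6311 / 625)    [QR: 625 ≡ 1 mod 4, sign kept]
  = (61 / 625)    [6311 ≡ 61 mod 625]
  = (625 / 61)    [QR: 61 ≡ 1 mod 4, sign kept]
  = (15 / 61)    [625 ≡ 15 mod 61]
  = (61 / 15)    [QR: 61 ≡ 1 mod 4, sign kept]
  = (1 / 15)    [61 ≡ 1 mod 15]
  = 1    [(1 / 15) = 1]
Second factor (4147 / 6311):
(4147 / 6311)
  = -(6311 / 4147)    [QR: both ≡ 3 mod 4, sign flips]
  = -(2164 / 4147)    [6311 ≡ 2164 mod 4147]
  = -(541 / 4147)    [4147 ≡ 3 mod 8 ⇒ (2 / 4147)^2 = +1]
  = -(4147 / 541)    [QR: 541 ≡ 1 mod 4, sign kept]
  = -(360 / 541)    [4147 ≡ 360 mod 541]
  = (45 / 541)    [541 ≡ 5 mod 8 ⇒ (2 / 541)^3 = -1]
  = (541 / 45)    [QR: 45 ≡ 1 mod 4, sign kept]
  = (1 / 45)    [541 ≡ 1 mod 45]
  = 1    [(1 / 45) = 1]
Product: (1)·(1) = 1.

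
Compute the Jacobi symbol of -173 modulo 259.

Reduce the numerator: -173 ≡ 86 (mod 259), so (-173/259) = (86/259).
Factor out 2: 86 = 2·43. Since 259 ≡ 3 (mod 8), (2/259) = -1. Now have -(43/259).
Both 43 ≡ 3 and 259 ≡ 3 (mod 4), so reciprocity gives (43/259) = -(259/43). Reduce: 259 ≡ 1 (mod 43). Now have (1/43).
(1/43) = 1. Collecting the sign factors: 1.

1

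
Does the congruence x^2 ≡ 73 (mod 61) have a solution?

yes

Reduce the numerator: 73 ≡ 12 (mod 61), so (73|61) = (12|61).
Factor out 2: 12 = 2^2·3. Since 61 ≡ 5 (mod 8), (2|61) = -1, and (2|61)^2 = +1. Now have (3|61).
61 ≡ 1 (mod 4), so quadratic reciprocity gives (3|61) = (61|3). Reduce: 61 ≡ 1 (mod 3). Now have (1|3).
(1|3) = 1. Collecting the sign factors: 1.
(73|61) = 1, and 61 is prime, so 73 is a quadratic residue mod 61.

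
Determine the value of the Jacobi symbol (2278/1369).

Reduce the numerator: 2278 ≡ 909 (mod 1369), so (2278/1369) = (909/1369).
909 ≡ 1 (mod 4), so quadratic reciprocity gives (909/1369) = (1369/909). Reduce: 1369 ≡ 460 (mod 909). Now have (460/909).
Factor out 2: 460 = 2^2·115. Since 909 ≡ 5 (mod 8), (2/909) = -1, and (2/909)^2 = +1. Now have (115/909).
909 ≡ 1 (mod 4), so quadratic reciprocity gives (115/909) = (909/115). Reduce: 909 ≡ 104 (mod 115). Now have (104/115).
Factor out 2: 104 = 2^3·13. Since 115 ≡ 3 (mod 8), (2/115) = -1, and (2/115)^3 = -1. Now have -(13/115).
13 ≡ 1 (mod 4), so quadratic reciprocity gives (13/115) = (115/13). Reduce: 115 ≡ 11 (mod 13). Now have -(11/13).
13 ≡ 1 (mod 4), so quadratic reciprocity gives (11/13) = (13/11). Reduce: 13 ≡ 2 (mod 11). Now have -(2/11).
Factor out 2: 2 = 2. Since 11 ≡ 3 (mod 8), (2/11) = -1. Now have (1/11).
(1/11) = 1. Collecting the sign factors: 1.

1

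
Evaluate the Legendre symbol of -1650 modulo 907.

(-1650 / 907)
  = -(1650 / 907)    [907 ≡ 3 mod 4 ⇒ (-1 / 907) = -1]
  = -(743 / 907)    [1650 ≡ 743 mod 907]
  = (907 / 743)    [QR: both ≡ 3 mod 4, sign flips]
  = (164 / 743)    [907 ≡ 164 mod 743]
  = (41 / 743)    [743 ≡ 7 mod 8 ⇒ (2 / 743)^2 = +1]
  = (743 / 41)    [QR: 41 ≡ 1 mod 4, sign kept]
  = (5 / 41)    [743 ≡ 5 mod 41]
  = (41 / 5)    [QR: 5 ≡ 1 mod 4, sign kept]
  = (1 / 5)    [41 ≡ 1 mod 5]
  = 1    [(1 / 5) = 1]

1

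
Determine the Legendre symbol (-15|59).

-1

Reduce the numerator: -15 ≡ 44 (mod 59), so (-15|59) = (44|59).
Factor out 2: 44 = 2^2·11. Since 59 ≡ 3 (mod 8), (2|59) = -1, and (2|59)^2 = +1. Now have (11|59).
Both 11 ≡ 3 and 59 ≡ 3 (mod 4), so reciprocity gives (11|59) = -(59|11). Reduce: 59 ≡ 4 (mod 11). Now have -(4|11).
Factor out 2: 4 = 2^2. Since 11 ≡ 3 (mod 8), (2|11) = -1, and (2|11)^2 = +1. Now have -(1|11).
(1|11) = 1. Collecting the sign factors: -1.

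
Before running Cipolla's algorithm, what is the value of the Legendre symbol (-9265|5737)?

1

(-9265|5737)
  = (9265|5737)    [5737 ≡ 1 mod 4 ⇒ (-1|5737) = +1]
  = (3528|5737)    [9265 ≡ 3528 mod 5737]
  = (441|5737)    [5737 ≡ 1 mod 8 ⇒ (2|5737)^3 = +1]
  = (5737|441)    [QR: 441 ≡ 1 mod 4, sign kept]
  = (4|441)    [5737 ≡ 4 mod 441]
  = (1|441)    [441 ≡ 1 mod 8 ⇒ (2|441)^2 = +1]
  = 1    [(1|441) = 1]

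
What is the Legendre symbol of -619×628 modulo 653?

1

By multiplicativity, (-619·628 / 653) = (-619 / 653)·(628 / 653).
First factor (-619 / 653):
(-619 / 653)
  = (619 / 653)    [653 ≡ 1 mod 4 ⇒ (-1 / 653) = +1]
  = (653 / 619)    [QR: 653 ≡ 1 mod 4, sign kept]
  = (34 / 619)    [653 ≡ 34 mod 619]
  = -(17 / 619)    [619 ≡ 3 mod 8 ⇒ (2 / 619) = -1]
  = -(619 / 17)    [QR: 17 ≡ 1 mod 4, sign kept]
  = -(7 / 17)    [619 ≡ 7 mod 17]
  = -(17 / 7)    [QR: 17 ≡ 1 mod 4, sign kept]
  = -(3 / 7)    [17 ≡ 3 mod 7]
  = (7 / 3)    [QR: both ≡ 3 mod 4, sign flips]
  = (1 / 3)    [7 ≡ 1 mod 3]
  = 1    [(1 / 3) = 1]
Second factor (628 / 653):
(628 / 653)
  = (157 / 653)    [653 ≡ 5 mod 8 ⇒ (2 / 653)^2 = +1]
  = (653 / 157)    [QR: 157 ≡ 1 mod 4, sign kept]
  = (25 / 157)    [653 ≡ 25 mod 157]
  = (157 / 25)    [QR: 25 ≡ 1 mod 4, sign kept]
  = (7 / 25)    [157 ≡ 7 mod 25]
  = (25 / 7)    [QR: 25 ≡ 1 mod 4, sign kept]
  = (4 / 7)    [25 ≡ 4 mod 7]
  = (1 / 7)    [7 ≡ 7 mod 8 ⇒ (2 / 7)^2 = +1]
  = 1    [(1 / 7) = 1]
Product: (1)·(1) = 1.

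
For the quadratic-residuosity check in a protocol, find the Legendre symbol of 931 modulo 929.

1

Reduce the numerator: 931 ≡ 2 (mod 929), so (931/929) = (2/929).
Factor out 2: 2 = 2. Since 929 ≡ 1 (mod 8), (2/929) = +1. Now have (1/929).
(1/929) = 1. Collecting the sign factors: 1.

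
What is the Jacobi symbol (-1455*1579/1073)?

1

By multiplicativity, (-1455·1579/1073) = (-1455/1073)·(1579/1073).
First factor (-1455/1073):
(-1455/1073)
  = (691/1073)    [-1455 ≡ 691 mod 1073]
  = (1073/691)    [QR: 1073 ≡ 1 mod 4, sign kept]
  = (382/691)    [1073 ≡ 382 mod 691]
  = -(191/691)    [691 ≡ 3 mod 8 ⇒ (2/691) = -1]
  = (691/191)    [QR: both ≡ 3 mod 4, sign flips]
  = (118/191)    [691 ≡ 118 mod 191]
  = (59/191)    [191 ≡ 7 mod 8 ⇒ (2/191) = +1]
  = -(191/59)    [QR: both ≡ 3 mod 4, sign flips]
  = -(14/59)    [191 ≡ 14 mod 59]
  = (7/59)    [59 ≡ 3 mod 8 ⇒ (2/59) = -1]
  = -(59/7)    [QR: both ≡ 3 mod 4, sign flips]
  = -(3/7)    [59 ≡ 3 mod 7]
  = (7/3)    [QR: both ≡ 3 mod 4, sign flips]
  = (1/3)    [7 ≡ 1 mod 3]
  = 1    [(1/3) = 1]
Second factor (1579/1073):
(1579/1073)
  = (506/1073)    [1579 ≡ 506 mod 1073]
  = (253/1073)    [1073 ≡ 1 mod 8 ⇒ (2/1073) = +1]
  = (1073/253)    [QR: 253 ≡ 1 mod 4, sign kept]
  = (61/253)    [1073 ≡ 61 mod 253]
  = (253/61)    [QR: 61 ≡ 1 mod 4, sign kept]
  = (9/61)    [253 ≡ 9 mod 61]
  = (61/9)    [QR: 9 ≡ 1 mod 4, sign kept]
  = (7/9)    [61 ≡ 7 mod 9]
  = (9/7)    [QR: 9 ≡ 1 mod 4, sign kept]
  = (2/7)    [9 ≡ 2 mod 7]
  = (1/7)    [7 ≡ 7 mod 8 ⇒ (2/7) = +1]
  = 1    [(1/7) = 1]
Product: (1)·(1) = 1.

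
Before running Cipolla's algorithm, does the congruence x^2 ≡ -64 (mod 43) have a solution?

no

(-64/43)
  = -(64/43)    [43 ≡ 3 mod 4 ⇒ (-1/43) = -1]
  = -(21/43)    [64 ≡ 21 mod 43]
  = -(43/21)    [QR: 21 ≡ 1 mod 4, sign kept]
  = -(1/21)    [43 ≡ 1 mod 21]
  = -1    [(1/21) = 1]
The Legendre symbol is -1, so x^2 ≡ -64 (mod 43) has no solution.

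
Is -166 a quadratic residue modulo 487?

(-166/487)
  = -(166/487)    [487 ≡ 3 mod 4 ⇒ (-1/487) = -1]
  = -(83/487)    [487 ≡ 7 mod 8 ⇒ (2/487) = +1]
  = (487/83)    [QR: both ≡ 3 mod 4, sign flips]
  = (72/83)    [487 ≡ 72 mod 83]
  = -(9/83)    [83 ≡ 3 mod 8 ⇒ (2/83)^3 = -1]
  = -(83/9)    [QR: 9 ≡ 1 mod 4, sign kept]
  = -(2/9)    [83 ≡ 2 mod 9]
  = -(1/9)    [9 ≡ 1 mod 8 ⇒ (2/9) = +1]
  = -1    [(1/9) = 1]
The Legendre symbol is -1, so x^2 ≡ -166 (mod 487) has no solution.

no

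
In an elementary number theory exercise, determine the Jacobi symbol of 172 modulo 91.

1

Reduce the numerator: 172 ≡ 81 (mod 91), so (172/91) = (81/91).
81 ≡ 1 (mod 4), so quadratic reciprocity gives (81/91) = (91/81). Reduce: 91 ≡ 10 (mod 81). Now have (10/81).
Factor out 2: 10 = 2·5. Since 81 ≡ 1 (mod 8), (2/81) = +1. Now have (5/81).
5 ≡ 1 (mod 4), so quadratic reciprocity gives (5/81) = (81/5). Reduce: 81 ≡ 1 (mod 5). Now have (1/5).
(1/5) = 1. Collecting the sign factors: 1.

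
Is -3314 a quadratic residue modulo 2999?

(-3314/2999)
  = -(3314/2999)    [2999 ≡ 3 mod 4 ⇒ (-1/2999) = -1]
  = -(315/2999)    [3314 ≡ 315 mod 2999]
  = (2999/315)    [QR: both ≡ 3 mod 4, sign flips]
  = (164/315)    [2999 ≡ 164 mod 315]
  = (41/315)    [315 ≡ 3 mod 8 ⇒ (2/315)^2 = +1]
  = (315/41)    [QR: 41 ≡ 1 mod 4, sign kept]
  = (28/41)    [315 ≡ 28 mod 41]
  = (7/41)    [41 ≡ 1 mod 8 ⇒ (2/41)^2 = +1]
  = (41/7)    [QR: 41 ≡ 1 mod 4, sign kept]
  = (6/7)    [41 ≡ 6 mod 7]
  = (3/7)    [7 ≡ 7 mod 8 ⇒ (2/7) = +1]
  = -(7/3)    [QR: both ≡ 3 mod 4, sign flips]
  = -(1/3)    [7 ≡ 1 mod 3]
  = -1    [(1/3) = 1]
The Legendre symbol is -1, so x^2 ≡ -3314 (mod 2999) has no solution.

no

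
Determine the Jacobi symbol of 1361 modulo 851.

(1361/851)
  = (510/851)    [1361 ≡ 510 mod 851]
  = -(255/851)    [851 ≡ 3 mod 8 ⇒ (2/851) = -1]
  = (851/255)    [QR: both ≡ 3 mod 4, sign flips]
  = (86/255)    [851 ≡ 86 mod 255]
  = (43/255)    [255 ≡ 7 mod 8 ⇒ (2/255) = +1]
  = -(255/43)    [QR: both ≡ 3 mod 4, sign flips]
  = -(40/43)    [255 ≡ 40 mod 43]
  = (5/43)    [43 ≡ 3 mod 8 ⇒ (2/43)^3 = -1]
  = (43/5)    [QR: 5 ≡ 1 mod 4, sign kept]
  = (3/5)    [43 ≡ 3 mod 5]
  = (5/3)    [QR: 5 ≡ 1 mod 4, sign kept]
  = (2/3)    [5 ≡ 2 mod 3]
  = -(1/3)    [3 ≡ 3 mod 8 ⇒ (2/3) = -1]
  = -1    [(1/3) = 1]

-1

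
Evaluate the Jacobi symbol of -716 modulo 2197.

(-716|2197)
  = (716|2197)    [2197 ≡ 1 mod 4 ⇒ (-1|2197) = +1]
  = (179|2197)    [2197 ≡ 5 mod 8 ⇒ (2|2197)^2 = +1]
  = (2197|179)    [QR: 2197 ≡ 1 mod 4, sign kept]
  = (49|179)    [2197 ≡ 49 mod 179]
  = (179|49)    [QR: 49 ≡ 1 mod 4, sign kept]
  = (32|49)    [179 ≡ 32 mod 49]
  = (1|49)    [49 ≡ 1 mod 8 ⇒ (2|49)^5 = +1]
  = 1    [(1|49) = 1]

1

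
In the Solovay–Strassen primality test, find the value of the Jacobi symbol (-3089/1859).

Reduce the numerator: -3089 ≡ 629 (mod 1859), so (-3089/1859) = (629/1859).
629 ≡ 1 (mod 4), so quadratic reciprocity gives (629/1859) = (1859/629). Reduce: 1859 ≡ 601 (mod 629). Now have (601/629).
601 ≡ 1 (mod 4), so quadratic reciprocity gives (601/629) = (629/601). Reduce: 629 ≡ 28 (mod 601). Now have (28/601).
Factor out 2: 28 = 2^2·7. Since 601 ≡ 1 (mod 8), (2/601) = +1, and (2/601)^2 = +1. Now have (7/601).
601 ≡ 1 (mod 4), so quadratic reciprocity gives (7/601) = (601/7). Reduce: 601 ≡ 6 (mod 7). Now have (6/7).
Factor out 2: 6 = 2·3. Since 7 ≡ 7 (mod 8), (2/7) = +1. Now have (3/7).
Both 3 ≡ 3 and 7 ≡ 3 (mod 4), so reciprocity gives (3/7) = -(7/3). Reduce: 7 ≡ 1 (mod 3). Now have -(1/3).
(1/3) = 1. Collecting the sign factors: -1.

-1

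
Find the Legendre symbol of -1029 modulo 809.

-1

Pull out -1: (-1029|809) = (-1|809)·(1029|809). Since 809 ≡ 1 (mod 4), (-1|809) = +1. Now have (1029|809).
Reduce the numerator: 1029 ≡ 220 (mod 809), so (1029|809) = (220|809).
Factor out 2: 220 = 2^2·55. Since 809 ≡ 1 (mod 8), (2|809) = +1, and (2|809)^2 = +1. Now have (55|809).
809 ≡ 1 (mod 4), so quadratic reciprocity gives (55|809) = (809|55). Reduce: 809 ≡ 39 (mod 55). Now have (39|55).
Both 39 ≡ 3 and 55 ≡ 3 (mod 4), so reciprocity gives (39|55) = -(55|39). Reduce: 55 ≡ 16 (mod 39). Now have -(16|39).
Factor out 2: 16 = 2^4. Since 39 ≡ 7 (mod 8), (2|39) = +1, and (2|39)^4 = +1. Now have -(1|39).
(1|39) = 1. Collecting the sign factors: -1.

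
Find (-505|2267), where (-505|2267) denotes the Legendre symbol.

1

(-505|2267)
  = -(505|2267)    [2267 ≡ 3 mod 4 ⇒ (-1|2267) = -1]
  = -(2267|505)    [QR: 505 ≡ 1 mod 4, sign kept]
  = -(247|505)    [2267 ≡ 247 mod 505]
  = -(505|247)    [QR: 505 ≡ 1 mod 4, sign kept]
  = -(11|247)    [505 ≡ 11 mod 247]
  = (247|11)    [QR: both ≡ 3 mod 4, sign flips]
  = (5|11)    [247 ≡ 5 mod 11]
  = (11|5)    [QR: 5 ≡ 1 mod 4, sign kept]
  = (1|5)    [11 ≡ 1 mod 5]
  = 1    [(1|5) = 1]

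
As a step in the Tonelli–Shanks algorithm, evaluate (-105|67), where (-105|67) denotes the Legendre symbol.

1

Pull out -1: (-105|67) = (-1|67)·(105|67). Since 67 ≡ 3 (mod 4), (-1|67) = -1. Now have -(105|67).
Reduce the numerator: 105 ≡ 38 (mod 67), so (105|67) = (38|67).
Factor out 2: 38 = 2·19. Since 67 ≡ 3 (mod 8), (2|67) = -1. Now have (19|67).
Both 19 ≡ 3 and 67 ≡ 3 (mod 4), so reciprocity gives (19|67) = -(67|19). Reduce: 67 ≡ 10 (mod 19). Now have -(10|19).
Factor out 2: 10 = 2·5. Since 19 ≡ 3 (mod 8), (2|19) = -1. Now have (5|19).
5 ≡ 1 (mod 4), so quadratic reciprocity gives (5|19) = (19|5). Reduce: 19 ≡ 4 (mod 5). Now have (4|5).
Factor out 2: 4 = 2^2. Since 5 ≡ 5 (mod 8), (2|5) = -1, and (2|5)^2 = +1. Now have (1|5).
(1|5) = 1. Collecting the sign factors: 1.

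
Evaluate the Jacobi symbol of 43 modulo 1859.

Both 43 ≡ 3 and 1859 ≡ 3 (mod 4), so reciprocity gives (43 / 1859) = -(1859 / 43). Reduce: 1859 ≡ 10 (mod 43). Now have -(10 / 43).
Factor out 2: 10 = 2·5. Since 43 ≡ 3 (mod 8), (2 / 43) = -1. Now have (5 / 43).
5 ≡ 1 (mod 4), so quadratic reciprocity gives (5 / 43) = (43 / 5). Reduce: 43 ≡ 3 (mod 5). Now have (3 / 5).
5 ≡ 1 (mod 4), so quadratic reciprocity gives (3 / 5) = (5 / 3). Reduce: 5 ≡ 2 (mod 3). Now have (2 / 3).
Factor out 2: 2 = 2. Since 3 ≡ 3 (mod 8), (2 / 3) = -1. Now have -(1 / 3).
(1 / 3) = 1. Collecting the sign factors: -1.

-1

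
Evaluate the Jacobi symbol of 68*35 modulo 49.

By multiplicativity, (68·35|49) = (68|49)·(35|49).
First factor (68|49):
Reduce the numerator: 68 ≡ 19 (mod 49), so (68|49) = (19|49).
49 ≡ 1 (mod 4), so quadratic reciprocity gives (19|49) = (49|19). Reduce: 49 ≡ 11 (mod 19). Now have (11|19).
Both 11 ≡ 3 and 19 ≡ 3 (mod 4), so reciprocity gives (11|19) = -(19|11). Reduce: 19 ≡ 8 (mod 11). Now have -(8|11).
Factor out 2: 8 = 2^3. Since 11 ≡ 3 (mod 8), (2|11) = -1, and (2|11)^3 = -1. Now have (1|11).
(1|11) = 1. Collecting the sign factors: 1.
Second factor (35|49):
49 ≡ 1 (mod 4), so quadratic reciprocity gives (35|49) = (49|35). Reduce: 49 ≡ 14 (mod 35). Now have (14|35).
Factor out 2: 14 = 2·7. Since 35 ≡ 3 (mod 8), (2|35) = -1. Now have -(7|35).
Both 7 ≡ 3 and 35 ≡ 3 (mod 4), so reciprocity gives (7|35) = -(35|7). Reduce: 35 ≡ 0 (mod 7). Now have (0|7).
The numerator is now 0 with denominator 7 > 1: the symbol is 0.
Product: (1)·(0) = 0.

0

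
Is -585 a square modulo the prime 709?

(-585|709)
  = (585|709)    [709 ≡ 1 mod 4 ⇒ (-1|709) = +1]
  = (709|585)    [QR: 585 ≡ 1 mod 4, sign kept]
  = (124|585)    [709 ≡ 124 mod 585]
  = (31|585)    [585 ≡ 1 mod 8 ⇒ (2|585)^2 = +1]
  = (585|31)    [QR: 585 ≡ 1 mod 4, sign kept]
  = (27|31)    [585 ≡ 27 mod 31]
  = -(31|27)    [QR: both ≡ 3 mod 4, sign flips]
  = -(4|27)    [31 ≡ 4 mod 27]
  = -(1|27)    [27 ≡ 3 mod 8 ⇒ (2|27)^2 = +1]
  = -1    [(1|27) = 1]
(-585|709) = -1, and 709 is prime, so -585 is not a quadratic residue mod 709.

no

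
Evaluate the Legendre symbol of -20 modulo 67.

(-20/67)
  = (47/67)    [-20 ≡ 47 mod 67]
  = -(67/47)    [QR: both ≡ 3 mod 4, sign flips]
  = -(20/47)    [67 ≡ 20 mod 47]
  = -(5/47)    [47 ≡ 7 mod 8 ⇒ (2/47)^2 = +1]
  = -(47/5)    [QR: 5 ≡ 1 mod 4, sign kept]
  = -(2/5)    [47 ≡ 2 mod 5]
  = (1/5)    [5 ≡ 5 mod 8 ⇒ (2/5) = -1]
  = 1    [(1/5) = 1]

1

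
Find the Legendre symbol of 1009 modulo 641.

Reduce the numerator: 1009 ≡ 368 (mod 641), so (1009/641) = (368/641).
Factor out 2: 368 = 2^4·23. Since 641 ≡ 1 (mod 8), (2/641) = +1, and (2/641)^4 = +1. Now have (23/641).
641 ≡ 1 (mod 4), so quadratic reciprocity gives (23/641) = (641/23). Reduce: 641 ≡ 20 (mod 23). Now have (20/23).
Factor out 2: 20 = 2^2·5. Since 23 ≡ 7 (mod 8), (2/23) = +1, and (2/23)^2 = +1. Now have (5/23).
5 ≡ 1 (mod 4), so quadratic reciprocity gives (5/23) = (23/5). Reduce: 23 ≡ 3 (mod 5). Now have (3/5).
5 ≡ 1 (mod 4), so quadratic reciprocity gives (3/5) = (5/3). Reduce: 5 ≡ 2 (mod 3). Now have (2/3).
Factor out 2: 2 = 2. Since 3 ≡ 3 (mod 8), (2/3) = -1. Now have -(1/3).
(1/3) = 1. Collecting the sign factors: -1.

-1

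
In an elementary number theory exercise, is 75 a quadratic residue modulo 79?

no

Both 75 ≡ 3 and 79 ≡ 3 (mod 4), so reciprocity gives (75/79) = -(79/75). Reduce: 79 ≡ 4 (mod 75). Now have -(4/75).
Factor out 2: 4 = 2^2. Since 75 ≡ 3 (mod 8), (2/75) = -1, and (2/75)^2 = +1. Now have -(1/75).
(1/75) = 1. Collecting the sign factors: -1.
(75/79) = -1, and 79 is prime, so 75 is not a quadratic residue mod 79.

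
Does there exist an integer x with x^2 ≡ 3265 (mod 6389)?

no

3265 ≡ 1 (mod 4), so quadratic reciprocity gives (3265|6389) = (6389|3265). Reduce: 6389 ≡ 3124 (mod 3265). Now have (3124|3265).
Factor out 2: 3124 = 2^2·781. Since 3265 ≡ 1 (mod 8), (2|3265) = +1, and (2|3265)^2 = +1. Now have (781|3265).
781 ≡ 1 (mod 4), so quadratic reciprocity gives (781|3265) = (3265|781). Reduce: 3265 ≡ 141 (mod 781). Now have (141|781).
141 ≡ 1 (mod 4), so quadratic reciprocity gives (141|781) = (781|141). Reduce: 781 ≡ 76 (mod 141). Now have (76|141).
Factor out 2: 76 = 2^2·19. Since 141 ≡ 5 (mod 8), (2|141) = -1, and (2|141)^2 = +1. Now have (19|141).
141 ≡ 1 (mod 4), so quadratic reciprocity gives (19|141) = (141|19). Reduce: 141 ≡ 8 (mod 19). Now have (8|19).
Factor out 2: 8 = 2^3. Since 19 ≡ 3 (mod 8), (2|19) = -1, and (2|19)^3 = -1. Now have -(1|19).
(1|19) = 1. Collecting the sign factors: -1.
The Legendre symbol is -1, so x^2 ≡ 3265 (mod 6389) has no solution.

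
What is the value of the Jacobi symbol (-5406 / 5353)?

Reduce the numerator: -5406 ≡ 5300 (mod 5353), so (-5406 / 5353) = (5300 / 5353).
Factor out 2: 5300 = 2^2·1325. Since 5353 ≡ 1 (mod 8), (2 / 5353) = +1, and (2 / 5353)^2 = +1. Now have (1325 / 5353).
1325 ≡ 1 (mod 4), so quadratic reciprocity gives (1325 / 5353) = (5353 / 1325). Reduce: 5353 ≡ 53 (mod 1325). Now have (53 / 1325).
53 ≡ 1 (mod 4), so quadratic reciprocity gives (53 / 1325) = (1325 / 53). Reduce: 1325 ≡ 0 (mod 53). Now have (0 / 53).
The numerator is now 0 with denominator 53 > 1: the symbol is 0.

0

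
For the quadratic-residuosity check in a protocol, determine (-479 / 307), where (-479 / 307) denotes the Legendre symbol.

1

(-479 / 307)
  = -(479 / 307)    [307 ≡ 3 mod 4 ⇒ (-1 / 307) = -1]
  = -(172 / 307)    [479 ≡ 172 mod 307]
  = -(43 / 307)    [307 ≡ 3 mod 8 ⇒ (2 / 307)^2 = +1]
  = (307 / 43)    [QR: both ≡ 3 mod 4, sign flips]
  = (6 / 43)    [307 ≡ 6 mod 43]
  = -(3 / 43)    [43 ≡ 3 mod 8 ⇒ (2 / 43) = -1]
  = (43 / 3)    [QR: both ≡ 3 mod 4, sign flips]
  = (1 / 3)    [43 ≡ 1 mod 3]
  = 1    [(1 / 3) = 1]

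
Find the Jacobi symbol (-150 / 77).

(-150 / 77)
  = (150 / 77)    [77 ≡ 1 mod 4 ⇒ (-1 / 77) = +1]
  = (73 / 77)    [150 ≡ 73 mod 77]
  = (77 / 73)    [QR: 73 ≡ 1 mod 4, sign kept]
  = (4 / 73)    [77 ≡ 4 mod 73]
  = (1 / 73)    [73 ≡ 1 mod 8 ⇒ (2 / 73)^2 = +1]
  = 1    [(1 / 73) = 1]

1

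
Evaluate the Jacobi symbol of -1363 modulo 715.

1

Reduce the numerator: -1363 ≡ 67 (mod 715), so (-1363|715) = (67|715).
Both 67 ≡ 3 and 715 ≡ 3 (mod 4), so reciprocity gives (67|715) = -(715|67). Reduce: 715 ≡ 45 (mod 67). Now have -(45|67).
45 ≡ 1 (mod 4), so quadratic reciprocity gives (45|67) = (67|45). Reduce: 67 ≡ 22 (mod 45). Now have -(22|45).
Factor out 2: 22 = 2·11. Since 45 ≡ 5 (mod 8), (2|45) = -1. Now have (11|45).
45 ≡ 1 (mod 4), so quadratic reciprocity gives (11|45) = (45|11). Reduce: 45 ≡ 1 (mod 11). Now have (1|11).
(1|11) = 1. Collecting the sign factors: 1.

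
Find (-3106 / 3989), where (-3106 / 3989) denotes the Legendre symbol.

Pull out -1: (-3106 / 3989) = (-1 / 3989)·(3106 / 3989). Since 3989 ≡ 1 (mod 4), (-1 / 3989) = +1. Now have (3106 / 3989).
Factor out 2: 3106 = 2·1553. Since 3989 ≡ 5 (mod 8), (2 / 3989) = -1. Now have -(1553 / 3989).
1553 ≡ 1 (mod 4), so quadratic reciprocity gives (1553 / 3989) = (3989 / 1553). Reduce: 3989 ≡ 883 (mod 1553). Now have -(883 / 1553).
1553 ≡ 1 (mod 4), so quadratic reciprocity gives (883 / 1553) = (1553 / 883). Reduce: 1553 ≡ 670 (mod 883). Now have -(670 / 883).
Factor out 2: 670 = 2·335. Since 883 ≡ 3 (mod 8), (2 / 883) = -1. Now have (335 / 883).
Both 335 ≡ 3 and 883 ≡ 3 (mod 4), so reciprocity gives (335 / 883) = -(883 / 335). Reduce: 883 ≡ 213 (mod 335). Now have -(213 / 335).
213 ≡ 1 (mod 4), so quadratic reciprocity gives (213 / 335) = (335 / 213). Reduce: 335 ≡ 122 (mod 213). Now have -(122 / 213).
Factor out 2: 122 = 2·61. Since 213 ≡ 5 (mod 8), (2 / 213) = -1. Now have (61 / 213).
61 ≡ 1 (mod 4), so quadratic reciprocity gives (61 / 213) = (213 / 61). Reduce: 213 ≡ 30 (mod 61). Now have (30 / 61).
Factor out 2: 30 = 2·15. Since 61 ≡ 5 (mod 8), (2 / 61) = -1. Now have -(15 / 61).
61 ≡ 1 (mod 4), so quadratic reciprocity gives (15 / 61) = (61 / 15). Reduce: 61 ≡ 1 (mod 15). Now have -(1 / 15).
(1 / 15) = 1. Collecting the sign factors: -1.

-1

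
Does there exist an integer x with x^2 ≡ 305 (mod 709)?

(305/709)
  = (709/305)    [QR: 305 ≡ 1 mod 4, sign kept]
  = (99/305)    [709 ≡ 99 mod 305]
  = (305/99)    [QR: 305 ≡ 1 mod 4, sign kept]
  = (8/99)    [305 ≡ 8 mod 99]
  = -(1/99)    [99 ≡ 3 mod 8 ⇒ (2/99)^3 = -1]
  = -1    [(1/99) = 1]
The Legendre symbol is -1, so x^2 ≡ 305 (mod 709) has no solution.

no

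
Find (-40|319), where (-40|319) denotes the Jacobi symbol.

(-40|319)
  = (279|319)    [-40 ≡ 279 mod 319]
  = -(319|279)    [QR: both ≡ 3 mod 4, sign flips]
  = -(40|279)    [319 ≡ 40 mod 279]
  = -(5|279)    [279 ≡ 7 mod 8 ⇒ (2|279)^3 = +1]
  = -(279|5)    [QR: 5 ≡ 1 mod 4, sign kept]
  = -(4|5)    [279 ≡ 4 mod 5]
  = -(1|5)    [5 ≡ 5 mod 8 ⇒ (2|5)^2 = +1]
  = -1    [(1|5) = 1]

-1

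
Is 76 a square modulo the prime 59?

(76/59)
  = (17/59)    [76 ≡ 17 mod 59]
  = (59/17)    [QR: 17 ≡ 1 mod 4, sign kept]
  = (8/17)    [59 ≡ 8 mod 17]
  = (1/17)    [17 ≡ 1 mod 8 ⇒ (2/17)^3 = +1]
  = 1    [(1/17) = 1]
The Legendre symbol is 1, so x^2 ≡ 76 (mod 59) has solution.

yes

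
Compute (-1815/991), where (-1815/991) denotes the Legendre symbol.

1

Reduce the numerator: -1815 ≡ 167 (mod 991), so (-1815/991) = (167/991).
Both 167 ≡ 3 and 991 ≡ 3 (mod 4), so reciprocity gives (167/991) = -(991/167). Reduce: 991 ≡ 156 (mod 167). Now have -(156/167).
Factor out 2: 156 = 2^2·39. Since 167 ≡ 7 (mod 8), (2/167) = +1, and (2/167)^2 = +1. Now have -(39/167).
Both 39 ≡ 3 and 167 ≡ 3 (mod 4), so reciprocity gives (39/167) = -(167/39). Reduce: 167 ≡ 11 (mod 39). Now have (11/39).
Both 11 ≡ 3 and 39 ≡ 3 (mod 4), so reciprocity gives (11/39) = -(39/11). Reduce: 39 ≡ 6 (mod 11). Now have -(6/11).
Factor out 2: 6 = 2·3. Since 11 ≡ 3 (mod 8), (2/11) = -1. Now have (3/11).
Both 3 ≡ 3 and 11 ≡ 3 (mod 4), so reciprocity gives (3/11) = -(11/3). Reduce: 11 ≡ 2 (mod 3). Now have -(2/3).
Factor out 2: 2 = 2. Since 3 ≡ 3 (mod 8), (2/3) = -1. Now have (1/3).
(1/3) = 1. Collecting the sign factors: 1.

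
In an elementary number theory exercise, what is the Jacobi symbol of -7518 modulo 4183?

Pull out -1: (-7518/4183) = (-1/4183)·(7518/4183). Since 4183 ≡ 3 (mod 4), (-1/4183) = -1. Now have -(7518/4183).
Reduce the numerator: 7518 ≡ 3335 (mod 4183), so (7518/4183) = (3335/4183).
Both 3335 ≡ 3 and 4183 ≡ 3 (mod 4), so reciprocity gives (3335/4183) = -(4183/3335). Reduce: 4183 ≡ 848 (mod 3335). Now have (848/3335).
Factor out 2: 848 = 2^4·53. Since 3335 ≡ 7 (mod 8), (2/3335) = +1, and (2/3335)^4 = +1. Now have (53/3335).
53 ≡ 1 (mod 4), so quadratic reciprocity gives (53/3335) = (3335/53). Reduce: 3335 ≡ 49 (mod 53). Now have (49/53).
49 ≡ 1 (mod 4), so quadratic reciprocity gives (49/53) = (53/49). Reduce: 53 ≡ 4 (mod 49). Now have (4/49).
Factor out 2: 4 = 2^2. Since 49 ≡ 1 (mod 8), (2/49) = +1, and (2/49)^2 = +1. Now have (1/49).
(1/49) = 1. Collecting the sign factors: 1.

1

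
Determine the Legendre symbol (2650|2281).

-1

(2650|2281)
  = (369|2281)    [2650 ≡ 369 mod 2281]
  = (2281|369)    [QR: 369 ≡ 1 mod 4, sign kept]
  = (67|369)    [2281 ≡ 67 mod 369]
  = (369|67)    [QR: 369 ≡ 1 mod 4, sign kept]
  = (34|67)    [369 ≡ 34 mod 67]
  = -(17|67)    [67 ≡ 3 mod 8 ⇒ (2|67) = -1]
  = -(67|17)    [QR: 17 ≡ 1 mod 4, sign kept]
  = -(16|17)    [67 ≡ 16 mod 17]
  = -(1|17)    [17 ≡ 1 mod 8 ⇒ (2|17)^4 = +1]
  = -1    [(1|17) = 1]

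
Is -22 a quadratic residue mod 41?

no

Reduce the numerator: -22 ≡ 19 (mod 41), so (-22/41) = (19/41).
41 ≡ 1 (mod 4), so quadratic reciprocity gives (19/41) = (41/19). Reduce: 41 ≡ 3 (mod 19). Now have (3/19).
Both 3 ≡ 3 and 19 ≡ 3 (mod 4), so reciprocity gives (3/19) = -(19/3). Reduce: 19 ≡ 1 (mod 3). Now have -(1/3).
(1/3) = 1. Collecting the sign factors: -1.
(-22/41) = -1, and 41 is prime, so -22 is not a quadratic residue mod 41.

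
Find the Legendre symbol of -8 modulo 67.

(-8 / 67)
  = (59 / 67)    [-8 ≡ 59 mod 67]
  = -(67 / 59)    [QR: both ≡ 3 mod 4, sign flips]
  = -(8 / 59)    [67 ≡ 8 mod 59]
  = (1 / 59)    [59 ≡ 3 mod 8 ⇒ (2 / 59)^3 = -1]
  = 1    [(1 / 59) = 1]

1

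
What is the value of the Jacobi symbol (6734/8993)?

1

(6734/8993)
  = (3367/8993)    [8993 ≡ 1 mod 8 ⇒ (2/8993) = +1]
  = (8993/3367)    [QR: 8993 ≡ 1 mod 4, sign kept]
  = (2259/3367)    [8993 ≡ 2259 mod 3367]
  = -(3367/2259)    [QR: both ≡ 3 mod 4, sign flips]
  = -(1108/2259)    [3367 ≡ 1108 mod 2259]
  = -(277/2259)    [2259 ≡ 3 mod 8 ⇒ (2/2259)^2 = +1]
  = -(2259/277)    [QR: 277 ≡ 1 mod 4, sign kept]
  = -(43/277)    [2259 ≡ 43 mod 277]
  = -(277/43)    [QR: 277 ≡ 1 mod 4, sign kept]
  = -(19/43)    [277 ≡ 19 mod 43]
  = (43/19)    [QR: both ≡ 3 mod 4, sign flips]
  = (5/19)    [43 ≡ 5 mod 19]
  = (19/5)    [QR: 5 ≡ 1 mod 4, sign kept]
  = (4/5)    [19 ≡ 4 mod 5]
  = (1/5)    [5 ≡ 5 mod 8 ⇒ (2/5)^2 = +1]
  = 1    [(1/5) = 1]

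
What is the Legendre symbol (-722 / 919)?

Reduce the numerator: -722 ≡ 197 (mod 919), so (-722 / 919) = (197 / 919).
197 ≡ 1 (mod 4), so quadratic reciprocity gives (197 / 919) = (919 / 197). Reduce: 919 ≡ 131 (mod 197). Now have (131 / 197).
197 ≡ 1 (mod 4), so quadratic reciprocity gives (131 / 197) = (197 / 131). Reduce: 197 ≡ 66 (mod 131). Now have (66 / 131).
Factor out 2: 66 = 2·33. Since 131 ≡ 3 (mod 8), (2 / 131) = -1. Now have -(33 / 131).
33 ≡ 1 (mod 4), so quadratic reciprocity gives (33 / 131) = (131 / 33). Reduce: 131 ≡ 32 (mod 33). Now have -(32 / 33).
Factor out 2: 32 = 2^5. Since 33 ≡ 1 (mod 8), (2 / 33) = +1, and (2 / 33)^5 = +1. Now have -(1 / 33).
(1 / 33) = 1. Collecting the sign factors: -1.

-1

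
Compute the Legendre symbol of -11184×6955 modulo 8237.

By multiplicativity, (-11184·6955/8237) = (-11184/8237)·(6955/8237).
First factor (-11184/8237):
Reduce the numerator: -11184 ≡ 5290 (mod 8237), so (-11184/8237) = (5290/8237).
Factor out 2: 5290 = 2·2645. Since 8237 ≡ 5 (mod 8), (2/8237) = -1. Now have -(2645/8237).
2645 ≡ 1 (mod 4), so quadratic reciprocity gives (2645/8237) = (8237/2645). Reduce: 8237 ≡ 302 (mod 2645). Now have -(302/2645).
Factor out 2: 302 = 2·151. Since 2645 ≡ 5 (mod 8), (2/2645) = -1. Now have (151/2645).
2645 ≡ 1 (mod 4), so quadratic reciprocity gives (151/2645) = (2645/151). Reduce: 2645 ≡ 78 (mod 151). Now have (78/151).
Factor out 2: 78 = 2·39. Since 151 ≡ 7 (mod 8), (2/151) = +1. Now have (39/151).
Both 39 ≡ 3 and 151 ≡ 3 (mod 4), so reciprocity gives (39/151) = -(151/39). Reduce: 151 ≡ 34 (mod 39). Now have -(34/39).
Factor out 2: 34 = 2·17. Since 39 ≡ 7 (mod 8), (2/39) = +1. Now have -(17/39).
17 ≡ 1 (mod 4), so quadratic reciprocity gives (17/39) = (39/17). Reduce: 39 ≡ 5 (mod 17). Now have -(5/17).
5 ≡ 1 (mod 4), so quadratic reciprocity gives (5/17) = (17/5). Reduce: 17 ≡ 2 (mod 5). Now have -(2/5).
Factor out 2: 2 = 2. Since 5 ≡ 5 (mod 8), (2/5) = -1. Now have (1/5).
(1/5) = 1. Collecting the sign factors: 1.
Second factor (6955/8237):
8237 ≡ 1 (mod 4), so quadratic reciprocity gives (6955/8237) = (8237/6955). Reduce: 8237 ≡ 1282 (mod 6955). Now have (1282/6955).
Factor out 2: 1282 = 2·641. Since 6955 ≡ 3 (mod 8), (2/6955) = -1. Now have -(641/6955).
641 ≡ 1 (mod 4), so quadratic reciprocity gives (641/6955) = (6955/641). Reduce: 6955 ≡ 545 (mod 641). Now have -(545/641).
545 ≡ 1 (mod 4), so quadratic reciprocity gives (545/641) = (641/545). Reduce: 641 ≡ 96 (mod 545). Now have -(96/545).
Factor out 2: 96 = 2^5·3. Since 545 ≡ 1 (mod 8), (2/545) = +1, and (2/545)^5 = +1. Now have -(3/545).
545 ≡ 1 (mod 4), so quadratic reciprocity gives (3/545) = (545/3). Reduce: 545 ≡ 2 (mod 3). Now have -(2/3).
Factor out 2: 2 = 2. Since 3 ≡ 3 (mod 8), (2/3) = -1. Now have (1/3).
(1/3) = 1. Collecting the sign factors: 1.
Product: (1)·(1) = 1.

1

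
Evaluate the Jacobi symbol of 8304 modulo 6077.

(8304 / 6077)
  = (2227 / 6077)    [8304 ≡ 2227 mod 6077]
  = (6077 / 2227)    [QR: 6077 ≡ 1 mod 4, sign kept]
  = (1623 / 2227)    [6077 ≡ 1623 mod 2227]
  = -(2227 / 1623)    [QR: both ≡ 3 mod 4, sign flips]
  = -(604 / 1623)    [2227 ≡ 604 mod 1623]
  = -(151 / 1623)    [1623 ≡ 7 mod 8 ⇒ (2 / 1623)^2 = +1]
  = (1623 / 151)    [QR: both ≡ 3 mod 4, sign flips]
  = (113 / 151)    [1623 ≡ 113 mod 151]
  = (151 / 113)    [QR: 113 ≡ 1 mod 4, sign kept]
  = (38 / 113)    [151 ≡ 38 mod 113]
  = (19 / 113)    [113 ≡ 1 mod 8 ⇒ (2 / 113) = +1]
  = (113 / 19)    [QR: 113 ≡ 1 mod 4, sign kept]
  = (18 / 19)    [113 ≡ 18 mod 19]
  = -(9 / 19)    [19 ≡ 3 mod 8 ⇒ (2 / 19) = -1]
  = -(19 / 9)    [QR: 9 ≡ 1 mod 4, sign kept]
  = -(1 / 9)    [19 ≡ 1 mod 9]
  = -1    [(1 / 9) = 1]

-1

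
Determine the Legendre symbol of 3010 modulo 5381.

(3010/5381)
  = -(1505/5381)    [5381 ≡ 5 mod 8 ⇒ (2/5381) = -1]
  = -(5381/1505)    [QR: 1505 ≡ 1 mod 4, sign kept]
  = -(866/1505)    [5381 ≡ 866 mod 1505]
  = -(433/1505)    [1505 ≡ 1 mod 8 ⇒ (2/1505) = +1]
  = -(1505/433)    [QR: 433 ≡ 1 mod 4, sign kept]
  = -(206/433)    [1505 ≡ 206 mod 433]
  = -(103/433)    [433 ≡ 1 mod 8 ⇒ (2/433) = +1]
  = -(433/103)    [QR: 433 ≡ 1 mod 4, sign kept]
  = -(21/103)    [433 ≡ 21 mod 103]
  = -(103/21)    [QR: 21 ≡ 1 mod 4, sign kept]
  = -(19/21)    [103 ≡ 19 mod 21]
  = -(21/19)    [QR: 21 ≡ 1 mod 4, sign kept]
  = -(2/19)    [21 ≡ 2 mod 19]
  = (1/19)    [19 ≡ 3 mod 8 ⇒ (2/19) = -1]
  = 1    [(1/19) = 1]

1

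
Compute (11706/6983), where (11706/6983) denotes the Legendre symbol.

(11706/6983)
  = (4723/6983)    [11706 ≡ 4723 mod 6983]
  = -(6983/4723)    [QR: both ≡ 3 mod 4, sign flips]
  = -(2260/4723)    [6983 ≡ 2260 mod 4723]
  = -(565/4723)    [4723 ≡ 3 mod 8 ⇒ (2/4723)^2 = +1]
  = -(4723/565)    [QR: 565 ≡ 1 mod 4, sign kept]
  = -(203/565)    [4723 ≡ 203 mod 565]
  = -(565/203)    [QR: 565 ≡ 1 mod 4, sign kept]
  = -(159/203)    [565 ≡ 159 mod 203]
  = (203/159)    [QR: both ≡ 3 mod 4, sign flips]
  = (44/159)    [203 ≡ 44 mod 159]
  = (11/159)    [159 ≡ 7 mod 8 ⇒ (2/159)^2 = +1]
  = -(159/11)    [QR: both ≡ 3 mod 4, sign flips]
  = -(5/11)    [159 ≡ 5 mod 11]
  = -(11/5)    [QR: 5 ≡ 1 mod 4, sign kept]
  = -(1/5)    [11 ≡ 1 mod 5]
  = -1    [(1/5) = 1]

-1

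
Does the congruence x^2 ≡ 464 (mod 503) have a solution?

Factor out 2: 464 = 2^4·29. Since 503 ≡ 7 (mod 8), (2/503) = +1, and (2/503)^4 = +1. Now have (29/503).
29 ≡ 1 (mod 4), so quadratic reciprocity gives (29/503) = (503/29). Reduce: 503 ≡ 10 (mod 29). Now have (10/29).
Factor out 2: 10 = 2·5. Since 29 ≡ 5 (mod 8), (2/29) = -1. Now have -(5/29).
5 ≡ 1 (mod 4), so quadratic reciprocity gives (5/29) = (29/5). Reduce: 29 ≡ 4 (mod 5). Now have -(4/5).
Factor out 2: 4 = 2^2. Since 5 ≡ 5 (mod 8), (2/5) = -1, and (2/5)^2 = +1. Now have -(1/5).
(1/5) = 1. Collecting the sign factors: -1.
The Legendre symbol is -1, so x^2 ≡ 464 (mod 503) has no solution.

no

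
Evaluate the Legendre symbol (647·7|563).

By multiplicativity, (647·7|563) = (647|563)·(7|563).
First factor (647|563):
Reduce the numerator: 647 ≡ 84 (mod 563), so (647|563) = (84|563).
Factor out 2: 84 = 2^2·21. Since 563 ≡ 3 (mod 8), (2|563) = -1, and (2|563)^2 = +1. Now have (21|563).
21 ≡ 1 (mod 4), so quadratic reciprocity gives (21|563) = (563|21). Reduce: 563 ≡ 17 (mod 21). Now have (17|21).
17 ≡ 1 (mod 4), so quadratic reciprocity gives (17|21) = (21|17). Reduce: 21 ≡ 4 (mod 17). Now have (4|17).
Factor out 2: 4 = 2^2. Since 17 ≡ 1 (mod 8), (2|17) = +1, and (2|17)^2 = +1. Now have (1|17).
(1|17) = 1. Collecting the sign factors: 1.
Second factor (7|563):
Both 7 ≡ 3 and 563 ≡ 3 (mod 4), so reciprocity gives (7|563) = -(563|7). Reduce: 563 ≡ 3 (mod 7). Now have -(3|7).
Both 3 ≡ 3 and 7 ≡ 3 (mod 4), so reciprocity gives (3|7) = -(7|3). Reduce: 7 ≡ 1 (mod 3). Now have (1|3).
(1|3) = 1. Collecting the sign factors: 1.
Product: (1)·(1) = 1.

1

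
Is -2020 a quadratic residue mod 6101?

Reduce the numerator: -2020 ≡ 4081 (mod 6101), so (-2020/6101) = (4081/6101).
4081 ≡ 1 (mod 4), so quadratic reciprocity gives (4081/6101) = (6101/4081). Reduce: 6101 ≡ 2020 (mod 4081). Now have (2020/4081).
Factor out 2: 2020 = 2^2·505. Since 4081 ≡ 1 (mod 8), (2/4081) = +1, and (2/4081)^2 = +1. Now have (505/4081).
505 ≡ 1 (mod 4), so quadratic reciprocity gives (505/4081) = (4081/505). Reduce: 4081 ≡ 41 (mod 505). Now have (41/505).
41 ≡ 1 (mod 4), so quadratic reciprocity gives (41/505) = (505/41). Reduce: 505 ≡ 13 (mod 41). Now have (13/41).
13 ≡ 1 (mod 4), so quadratic reciprocity gives (13/41) = (41/13). Reduce: 41 ≡ 2 (mod 13). Now have (2/13).
Factor out 2: 2 = 2. Since 13 ≡ 5 (mod 8), (2/13) = -1. Now have -(1/13).
(1/13) = 1. Collecting the sign factors: -1.
The Legendre symbol is -1, so x^2 ≡ -2020 (mod 6101) has no solution.

no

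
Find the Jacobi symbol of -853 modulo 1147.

(-853/1147)
  = (294/1147)    [-853 ≡ 294 mod 1147]
  = -(147/1147)    [1147 ≡ 3 mod 8 ⇒ (2/1147) = -1]
  = (1147/147)    [QR: both ≡ 3 mod 4, sign flips]
  = (118/147)    [1147 ≡ 118 mod 147]
  = -(59/147)    [147 ≡ 3 mod 8 ⇒ (2/147) = -1]
  = (147/59)    [QR: both ≡ 3 mod 4, sign flips]
  = (29/59)    [147 ≡ 29 mod 59]
  = (59/29)    [QR: 29 ≡ 1 mod 4, sign kept]
  = (1/29)    [59 ≡ 1 mod 29]
  = 1    [(1/29) = 1]

1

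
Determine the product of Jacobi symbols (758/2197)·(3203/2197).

By multiplicativity, (758·3203/2197) = (758/2197)·(3203/2197).
First factor (758/2197):
Factor out 2: 758 = 2·379. Since 2197 ≡ 5 (mod 8), (2/2197) = -1. Now have -(379/2197).
2197 ≡ 1 (mod 4), so quadratic reciprocity gives (379/2197) = (2197/379). Reduce: 2197 ≡ 302 (mod 379). Now have -(302/379).
Factor out 2: 302 = 2·151. Since 379 ≡ 3 (mod 8), (2/379) = -1. Now have (151/379).
Both 151 ≡ 3 and 379 ≡ 3 (mod 4), so reciprocity gives (151/379) = -(379/151). Reduce: 379 ≡ 77 (mod 151). Now have -(77/151).
77 ≡ 1 (mod 4), so quadratic reciprocity gives (77/151) = (151/77). Reduce: 151 ≡ 74 (mod 77). Now have -(74/77).
Factor out 2: 74 = 2·37. Since 77 ≡ 5 (mod 8), (2/77) = -1. Now have (37/77).
37 ≡ 1 (mod 4), so quadratic reciprocity gives (37/77) = (77/37). Reduce: 77 ≡ 3 (mod 37). Now have (3/37).
37 ≡ 1 (mod 4), so quadratic reciprocity gives (3/37) = (37/3). Reduce: 37 ≡ 1 (mod 3). Now have (1/3).
(1/3) = 1. Collecting the sign factors: 1.
Second factor (3203/2197):
Reduce the numerator: 3203 ≡ 1006 (mod 2197), so (3203/2197) = (1006/2197).
Factor out 2: 1006 = 2·503. Since 2197 ≡ 5 (mod 8), (2/2197) = -1. Now have -(503/2197).
2197 ≡ 1 (mod 4), so quadratic reciprocity gives (503/2197) = (2197/503). Reduce: 2197 ≡ 185 (mod 503). Now have -(185/503).
185 ≡ 1 (mod 4), so quadratic reciprocity gives (185/503) = (503/185). Reduce: 503 ≡ 133 (mod 185). Now have -(133/185).
133 ≡ 1 (mod 4), so quadratic reciprocity gives (133/185) = (185/133). Reduce: 185 ≡ 52 (mod 133). Now have -(52/133).
Factor out 2: 52 = 2^2·13. Since 133 ≡ 5 (mod 8), (2/133) = -1, and (2/133)^2 = +1. Now have -(13/133).
13 ≡ 1 (mod 4), so quadratic reciprocity gives (13/133) = (133/13). Reduce: 133 ≡ 3 (mod 13). Now have -(3/13).
13 ≡ 1 (mod 4), so quadratic reciprocity gives (3/13) = (13/3). Reduce: 13 ≡ 1 (mod 3). Now have -(1/3).
(1/3) = 1. Collecting the sign factors: -1.
Product: (1)·(-1) = -1.

-1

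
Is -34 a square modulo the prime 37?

yes

(-34/37)
  = (3/37)    [-34 ≡ 3 mod 37]
  = (37/3)    [QR: 37 ≡ 1 mod 4, sign kept]
  = (1/3)    [37 ≡ 1 mod 3]
  = 1    [(1/3) = 1]
The Legendre symbol is 1, so x^2 ≡ -34 (mod 37) has solution.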